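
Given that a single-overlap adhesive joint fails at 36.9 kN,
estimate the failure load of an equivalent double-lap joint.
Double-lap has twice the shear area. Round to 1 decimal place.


Double-lap factor = 2
Expected load = 36.9 * 2 = 73.8 kN

73.8


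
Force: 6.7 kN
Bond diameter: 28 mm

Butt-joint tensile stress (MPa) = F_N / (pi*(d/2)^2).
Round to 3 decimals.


F_N = 6.7 * 1000 = 6700.0 N
A = pi*(14.0)^2 = 615.7522 mm^2
stress = 6700.0 / 615.7522 = 10.881 MPa

10.881


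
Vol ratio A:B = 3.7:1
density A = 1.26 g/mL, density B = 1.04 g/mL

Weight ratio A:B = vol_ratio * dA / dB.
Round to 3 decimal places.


Weight ratio = 3.7 * 1.26 / 1.04
= 4.483

4.483


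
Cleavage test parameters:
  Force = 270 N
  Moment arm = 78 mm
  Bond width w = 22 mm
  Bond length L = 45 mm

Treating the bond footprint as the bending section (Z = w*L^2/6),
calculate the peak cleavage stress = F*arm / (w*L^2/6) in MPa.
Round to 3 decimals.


M = 270 * 78 = 21060 N*mm
Z = 22 * 45^2 / 6 = 44550 / 6 mm^3
sigma = M / Z = 6 * 21060 / 44550 = 126360 / 44550
= 2.836 MPa

2.836


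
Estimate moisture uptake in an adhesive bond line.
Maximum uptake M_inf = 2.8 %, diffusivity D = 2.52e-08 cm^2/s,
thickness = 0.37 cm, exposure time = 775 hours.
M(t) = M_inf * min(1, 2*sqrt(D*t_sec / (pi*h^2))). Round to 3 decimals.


Convert time: 775 h = 2790000 s
ratio = min(1, 2*sqrt(2.52e-08*2790000/(pi*0.37^2)))
= 0.808641
M(t) = 2.8 * 0.808641 = 2.264%

2.264


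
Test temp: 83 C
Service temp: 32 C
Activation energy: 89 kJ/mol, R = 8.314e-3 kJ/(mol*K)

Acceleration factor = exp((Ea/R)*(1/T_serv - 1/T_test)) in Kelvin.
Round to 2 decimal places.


AF = exp((89/0.008314)*(1/305.15 - 1/356.15))
= 151.94

151.94


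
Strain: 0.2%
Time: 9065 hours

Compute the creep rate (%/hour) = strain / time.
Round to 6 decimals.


Creep rate = 0.2 / 9065
= 0.000022 %/h

0.000022


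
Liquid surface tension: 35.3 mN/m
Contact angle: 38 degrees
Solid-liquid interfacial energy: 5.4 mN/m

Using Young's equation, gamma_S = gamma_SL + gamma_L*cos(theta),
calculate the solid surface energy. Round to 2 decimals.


gamma_S = 5.4 + 35.3 * cos(38)
= 33.22 mN/m

33.22


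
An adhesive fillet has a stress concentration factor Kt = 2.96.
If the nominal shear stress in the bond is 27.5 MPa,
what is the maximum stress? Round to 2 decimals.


Max stress = 27.5 * 2.96 = 81.40 MPa

81.40


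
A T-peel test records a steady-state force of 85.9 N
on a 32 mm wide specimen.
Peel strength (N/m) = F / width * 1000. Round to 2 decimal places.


Peel strength = 85.9 / 32 * 1000
= 2684.38 N/m

2684.38


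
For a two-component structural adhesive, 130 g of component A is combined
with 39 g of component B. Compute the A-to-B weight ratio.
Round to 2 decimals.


Weight ratio A:B = 130 / 39
= 3.33

3.33


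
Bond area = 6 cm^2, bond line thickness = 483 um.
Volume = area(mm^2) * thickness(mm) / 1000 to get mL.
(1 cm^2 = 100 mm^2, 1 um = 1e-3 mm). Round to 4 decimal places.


area_mm2 = 6 * 100 = 600
blt_mm = 483 * 1e-3 = 0.483
vol_mm3 = 600 * 0.483 = 289.8
vol_mL = 289.8 / 1000 = 0.2898 mL

0.2898


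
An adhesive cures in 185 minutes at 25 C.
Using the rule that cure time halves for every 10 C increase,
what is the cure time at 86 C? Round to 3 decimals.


Factor = 2^((86 - 25) / 10) = 68.5935
Cure time = 185 / 68.5935
= 2.697 minutes

2.697


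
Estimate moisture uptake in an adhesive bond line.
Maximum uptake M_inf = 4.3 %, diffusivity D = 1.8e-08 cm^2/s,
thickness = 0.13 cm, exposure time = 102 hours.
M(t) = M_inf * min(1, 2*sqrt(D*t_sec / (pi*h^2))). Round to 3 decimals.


Convert time: 102 h = 367200 s
ratio = min(1, 2*sqrt(1.8e-08*367200/(pi*0.13^2)))
= 0.705666
M(t) = 4.3 * 0.705666 = 3.034%

3.034


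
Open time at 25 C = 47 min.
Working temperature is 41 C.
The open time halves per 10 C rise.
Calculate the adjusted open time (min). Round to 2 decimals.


factor = 2^((41 - 25) / 10) = 3.0314
ot = 47 / 3.0314 = 15.50 min

15.50


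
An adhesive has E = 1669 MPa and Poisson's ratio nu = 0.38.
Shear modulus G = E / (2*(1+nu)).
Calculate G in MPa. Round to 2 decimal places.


G = 1669 / (2*(1+0.38))
= 1669 / 2.76
= 604.71 MPa

604.71


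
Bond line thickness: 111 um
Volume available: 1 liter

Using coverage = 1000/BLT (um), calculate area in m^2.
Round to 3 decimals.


1 L = 1e6 mm^3, thickness = 111 um = 0.111 mm
Area = 1e6 / 0.111 mm^2 = (1e6 / 0.111) / 1e6 m^2 = 1000 / 111 m^2
= 9.009 m^2

9.009


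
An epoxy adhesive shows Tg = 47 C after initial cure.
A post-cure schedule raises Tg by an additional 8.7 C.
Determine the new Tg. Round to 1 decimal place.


New Tg = 47 + 8.7
= 55.7 C

55.7


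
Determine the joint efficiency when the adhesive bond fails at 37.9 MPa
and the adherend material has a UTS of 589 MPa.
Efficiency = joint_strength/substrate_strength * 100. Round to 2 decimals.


Joint efficiency = 37.9 / 589 * 100
= 6.43%

6.43


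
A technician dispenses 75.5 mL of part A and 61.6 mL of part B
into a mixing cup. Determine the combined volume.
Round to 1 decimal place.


Combined volume = 75.5 + 61.6
= 137.1 mL

137.1


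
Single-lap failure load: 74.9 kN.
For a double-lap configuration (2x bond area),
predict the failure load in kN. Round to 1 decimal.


Failure load = 74.9 * 2 = 149.8 kN

149.8


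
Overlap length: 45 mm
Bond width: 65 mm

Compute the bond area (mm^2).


Bond area = 45 * 65 = 2925 mm^2

2925


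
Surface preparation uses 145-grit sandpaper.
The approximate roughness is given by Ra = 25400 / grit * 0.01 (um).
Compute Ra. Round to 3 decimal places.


Ra = 25400 / 145 * 0.01
= 254 / 145
= 1.752 um

1.752


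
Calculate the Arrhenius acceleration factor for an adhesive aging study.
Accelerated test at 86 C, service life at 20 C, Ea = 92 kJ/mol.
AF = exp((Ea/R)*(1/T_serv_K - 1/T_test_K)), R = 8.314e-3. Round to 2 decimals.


T_test = 359.15 K, T_serv = 293.15 K
Ea/R = 92 / 0.008314 = 11065.67
AF = exp(11065.67 * (1/293.15 - 1/359.15))
= 1029.42

1029.42


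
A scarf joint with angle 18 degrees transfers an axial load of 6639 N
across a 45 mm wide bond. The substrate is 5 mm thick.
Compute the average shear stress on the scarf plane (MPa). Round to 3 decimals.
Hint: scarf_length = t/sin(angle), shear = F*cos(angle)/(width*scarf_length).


scarf_length = 5 / sin(18 deg) = 16.1803 mm
cos(18 deg) = 0.951057
shear stress = 6639 * 0.951057 / (45 * 16.1803)
= 8.672 MPa

8.672


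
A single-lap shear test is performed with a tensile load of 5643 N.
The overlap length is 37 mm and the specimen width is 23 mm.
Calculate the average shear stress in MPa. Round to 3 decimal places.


Shear stress = F / (overlap * width)
= 5643 / (37 * 23)
= 5643 / 851
= 6.631 MPa

6.631


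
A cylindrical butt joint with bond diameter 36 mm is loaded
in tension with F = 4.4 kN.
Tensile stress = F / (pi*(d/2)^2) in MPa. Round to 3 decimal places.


Area = pi * (36/2)^2 = 1017.8760 mm^2
Stress = 4.4*1000 / 1017.8760
= 4.323 MPa

4.323


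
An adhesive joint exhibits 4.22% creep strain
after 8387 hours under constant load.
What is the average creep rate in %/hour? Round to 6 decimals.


Creep rate = strain / time
= 4.22 / 8387
= 0.000503 %/h

0.000503


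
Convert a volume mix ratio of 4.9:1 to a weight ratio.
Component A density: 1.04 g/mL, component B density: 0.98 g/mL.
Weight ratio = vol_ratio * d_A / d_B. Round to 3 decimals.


= 4.9 * 1.04 / 0.98 = 5.200

5.200


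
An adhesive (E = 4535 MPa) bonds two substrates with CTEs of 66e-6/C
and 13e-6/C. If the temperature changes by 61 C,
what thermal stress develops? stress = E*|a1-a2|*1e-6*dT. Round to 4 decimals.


Stress = 4535 * |66 - 13| * 1e-6 * 61
= 14.6617 MPa

14.6617


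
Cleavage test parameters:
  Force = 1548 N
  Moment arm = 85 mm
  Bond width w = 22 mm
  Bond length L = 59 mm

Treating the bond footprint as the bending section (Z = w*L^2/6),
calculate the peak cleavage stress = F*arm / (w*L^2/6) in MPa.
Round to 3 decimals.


M = 1548 * 85 = 131580 N*mm
Z = 22 * 59^2 / 6 = 76582 / 6 mm^3
sigma = M / Z = 6 * 131580 / 76582 = 789480 / 76582
= 10.309 MPa

10.309


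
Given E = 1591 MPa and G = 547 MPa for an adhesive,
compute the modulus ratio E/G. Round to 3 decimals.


E/G ratio = 1591 / 547 = 2.909

2.909


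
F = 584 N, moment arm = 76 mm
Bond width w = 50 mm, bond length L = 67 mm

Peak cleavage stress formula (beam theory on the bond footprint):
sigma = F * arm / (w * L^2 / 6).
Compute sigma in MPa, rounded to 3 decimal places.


sigma = (584 * 76) / (50 * 4489 / 6)
= 44384 * 6 / 224450
= 266304 / 224450
= 1.186 MPa

1.186


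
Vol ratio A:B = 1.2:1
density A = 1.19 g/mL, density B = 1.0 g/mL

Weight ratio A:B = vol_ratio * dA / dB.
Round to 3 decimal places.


Weight ratio = 1.2 * 1.19 / 1.0
= 1.428

1.428


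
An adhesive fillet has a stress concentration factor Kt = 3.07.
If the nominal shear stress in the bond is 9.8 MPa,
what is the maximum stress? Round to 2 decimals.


Max stress = 9.8 * 3.07 = 30.09 MPa

30.09


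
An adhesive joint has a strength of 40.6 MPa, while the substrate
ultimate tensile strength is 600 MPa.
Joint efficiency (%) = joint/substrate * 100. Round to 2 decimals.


Efficiency = 40.6 / 600 * 100
= 6.77%

6.77


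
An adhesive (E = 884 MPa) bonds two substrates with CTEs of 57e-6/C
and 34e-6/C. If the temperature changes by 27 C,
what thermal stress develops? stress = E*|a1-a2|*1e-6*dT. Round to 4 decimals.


Stress = 884 * |57 - 34| * 1e-6 * 27
= 0.5490 MPa

0.5490


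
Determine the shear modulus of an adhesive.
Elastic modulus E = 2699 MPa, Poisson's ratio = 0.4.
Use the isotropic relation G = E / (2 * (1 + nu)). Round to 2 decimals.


G = 2699 / (2*(1+0.4)) = 2699 / 2.80
= 963.93 MPa

963.93


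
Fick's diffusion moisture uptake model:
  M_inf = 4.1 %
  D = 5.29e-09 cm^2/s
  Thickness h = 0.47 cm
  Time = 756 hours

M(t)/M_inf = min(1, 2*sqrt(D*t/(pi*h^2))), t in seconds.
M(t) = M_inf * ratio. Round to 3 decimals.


t_sec = 756 * 3600 = 2721600
ratio = 2*sqrt(5.29e-09*2721600/(pi*0.47^2))
= min(1, 0.288069)
= 0.288069
M(t) = 4.1 * 0.288069 = 1.181 %

1.181


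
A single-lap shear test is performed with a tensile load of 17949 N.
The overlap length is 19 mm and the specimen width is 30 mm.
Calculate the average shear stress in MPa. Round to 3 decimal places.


Shear stress = F / (overlap * width)
= 17949 / (19 * 30)
= 17949 / 570
= 31.489 MPa

31.489


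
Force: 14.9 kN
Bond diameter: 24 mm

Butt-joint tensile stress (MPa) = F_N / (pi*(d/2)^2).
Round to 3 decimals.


F_N = 14.9 * 1000 = 14900.0 N
A = pi*(12.0)^2 = 452.3893 mm^2
stress = 14900.0 / 452.3893 = 32.936 MPa

32.936


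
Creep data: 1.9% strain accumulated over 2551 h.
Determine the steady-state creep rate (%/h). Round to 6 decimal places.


Rate = 1.9 / 2551 = 0.000745 %/h

0.000745


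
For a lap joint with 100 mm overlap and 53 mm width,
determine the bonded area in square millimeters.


Area = 100 * 53 = 5300 mm^2

5300


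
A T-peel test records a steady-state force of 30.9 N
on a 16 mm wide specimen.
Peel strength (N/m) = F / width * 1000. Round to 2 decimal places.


Peel strength = 30.9 / 16 * 1000
= 1931.25 N/m

1931.25


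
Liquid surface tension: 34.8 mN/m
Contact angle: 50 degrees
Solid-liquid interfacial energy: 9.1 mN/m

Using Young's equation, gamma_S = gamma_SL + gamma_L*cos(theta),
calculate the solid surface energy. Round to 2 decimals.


gamma_S = 9.1 + 34.8 * cos(50)
= 31.47 mN/m

31.47


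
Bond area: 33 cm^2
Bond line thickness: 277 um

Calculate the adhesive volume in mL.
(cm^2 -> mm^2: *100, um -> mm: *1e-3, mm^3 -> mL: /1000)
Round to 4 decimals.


V = 33*100 * 277*1e-3 / 1000
= 0.9141 mL

0.9141


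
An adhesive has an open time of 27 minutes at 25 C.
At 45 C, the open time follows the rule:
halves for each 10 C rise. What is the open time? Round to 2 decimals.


Factor = 2^((45-25)/10) = 4.0000
Open time = 27 / 4.0000 = 6.75 min

6.75


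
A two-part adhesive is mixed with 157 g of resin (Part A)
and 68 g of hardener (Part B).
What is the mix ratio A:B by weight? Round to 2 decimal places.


Mix ratio = mass_A / mass_B
= 157 / 68
= 2.31

2.31


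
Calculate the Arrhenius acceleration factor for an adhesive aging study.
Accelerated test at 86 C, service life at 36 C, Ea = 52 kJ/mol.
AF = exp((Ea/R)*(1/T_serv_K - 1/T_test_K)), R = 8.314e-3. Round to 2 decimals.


T_test = 359.15 K, T_serv = 309.15 K
Ea/R = 52 / 0.008314 = 6254.51
AF = exp(6254.51 * (1/309.15 - 1/359.15))
= 16.72

16.72


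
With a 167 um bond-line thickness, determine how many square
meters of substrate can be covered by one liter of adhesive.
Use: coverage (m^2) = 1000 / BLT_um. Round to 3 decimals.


Coverage = 1000 / 167 = 5.988 m^2

5.988


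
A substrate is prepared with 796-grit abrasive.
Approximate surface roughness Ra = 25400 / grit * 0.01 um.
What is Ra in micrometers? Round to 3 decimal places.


Ra = 25400 / 796 * 0.01 = 0.319 um

0.319


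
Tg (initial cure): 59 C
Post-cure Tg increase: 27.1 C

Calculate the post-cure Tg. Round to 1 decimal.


Post-cure Tg = 59 + 27.1 = 86.1 C

86.1


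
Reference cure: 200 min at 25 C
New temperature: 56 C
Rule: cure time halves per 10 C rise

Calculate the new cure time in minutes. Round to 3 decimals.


factor = 2^((56-25)/10) = 8.5742
t_new = 200 / 8.5742 = 23.326 min

23.326


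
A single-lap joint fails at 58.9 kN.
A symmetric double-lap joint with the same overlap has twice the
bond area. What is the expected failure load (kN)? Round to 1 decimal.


Double-lap load = 2 * 58.9 = 117.8 kN

117.8


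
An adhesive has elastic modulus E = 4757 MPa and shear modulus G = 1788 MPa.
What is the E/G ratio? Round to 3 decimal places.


E/G = 4757 / 1788 = 2.661

2.661


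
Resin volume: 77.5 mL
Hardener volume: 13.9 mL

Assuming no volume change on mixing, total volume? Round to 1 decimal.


V_total = 77.5 + 13.9 = 91.4 mL

91.4


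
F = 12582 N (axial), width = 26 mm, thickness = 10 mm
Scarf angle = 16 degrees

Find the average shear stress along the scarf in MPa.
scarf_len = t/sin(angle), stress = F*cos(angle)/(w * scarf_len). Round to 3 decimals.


scarf_len = 10/sin(16 deg) = 36.2796
cos(16 deg) = 0.961262
stress = 12582*0.961262/(26*36.2796) = 12.822 MPa

12.822


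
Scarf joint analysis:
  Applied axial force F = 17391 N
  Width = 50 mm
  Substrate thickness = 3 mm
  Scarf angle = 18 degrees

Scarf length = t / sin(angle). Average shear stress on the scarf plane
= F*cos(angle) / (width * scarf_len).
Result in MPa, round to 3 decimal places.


Scarf length = 3 / sin(18 deg) = 9.7082 mm
cos(18 deg) = 0.951057
Shear = 17391 * 0.951057 / (50 * 9.7082)
= 34.074 MPa

34.074


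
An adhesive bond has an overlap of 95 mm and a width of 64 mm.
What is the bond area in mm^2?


Bond area = overlap * width
= 95 * 64
= 6080 mm^2

6080


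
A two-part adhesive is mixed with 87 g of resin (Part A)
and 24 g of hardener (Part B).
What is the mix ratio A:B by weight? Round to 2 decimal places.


Mix ratio = mass_A / mass_B
= 87 / 24
= 3.63

3.63


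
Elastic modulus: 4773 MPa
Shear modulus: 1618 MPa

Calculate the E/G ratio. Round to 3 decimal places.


E / G = 4773 / 1618 = 2.950

2.950


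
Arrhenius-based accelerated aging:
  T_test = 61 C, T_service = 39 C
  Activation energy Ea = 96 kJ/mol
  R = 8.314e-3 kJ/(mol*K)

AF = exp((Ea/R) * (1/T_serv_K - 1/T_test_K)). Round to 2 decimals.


T_test_K = 334.15, T_serv_K = 312.15
AF = exp((96/8.314e-3) * (1/312.15 - 1/334.15))
= 11.42

11.42


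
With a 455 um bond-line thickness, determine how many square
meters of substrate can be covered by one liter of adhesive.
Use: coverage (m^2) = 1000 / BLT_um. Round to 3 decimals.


Coverage = 1000 / 455 = 2.198 m^2

2.198


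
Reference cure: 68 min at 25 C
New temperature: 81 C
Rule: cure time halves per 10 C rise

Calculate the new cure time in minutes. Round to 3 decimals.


factor = 2^((81-25)/10) = 48.5029
t_new = 68 / 48.5029 = 1.402 min

1.402


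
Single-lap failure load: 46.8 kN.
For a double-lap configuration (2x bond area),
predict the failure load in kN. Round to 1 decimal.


Failure load = 46.8 * 2 = 93.6 kN

93.6


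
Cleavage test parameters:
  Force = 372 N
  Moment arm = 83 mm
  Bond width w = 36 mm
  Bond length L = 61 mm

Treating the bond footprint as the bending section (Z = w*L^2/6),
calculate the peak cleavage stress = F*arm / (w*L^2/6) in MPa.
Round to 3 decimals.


M = 372 * 83 = 30876 N*mm
Z = 36 * 61^2 / 6 = 133956 / 6 mm^3
sigma = M / Z = 6 * 30876 / 133956 = 185256 / 133956
= 1.383 MPa

1.383


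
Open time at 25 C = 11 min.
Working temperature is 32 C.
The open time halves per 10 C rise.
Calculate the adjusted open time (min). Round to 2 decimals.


factor = 2^((32 - 25) / 10) = 1.6245
ot = 11 / 1.6245 = 6.77 min

6.77


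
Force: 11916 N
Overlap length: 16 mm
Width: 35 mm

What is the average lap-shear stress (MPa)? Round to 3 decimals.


Average shear stress = F / (overlap * width)
= 11916 / (16 * 35)
= 21.279 MPa

21.279


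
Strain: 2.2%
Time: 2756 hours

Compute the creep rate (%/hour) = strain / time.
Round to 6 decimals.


Creep rate = 2.2 / 2756
= 0.000798 %/h

0.000798


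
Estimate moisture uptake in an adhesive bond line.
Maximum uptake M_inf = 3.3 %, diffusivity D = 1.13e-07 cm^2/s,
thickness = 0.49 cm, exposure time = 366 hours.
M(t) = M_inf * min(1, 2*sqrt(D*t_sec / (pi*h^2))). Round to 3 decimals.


Convert time: 366 h = 1317600 s
ratio = min(1, 2*sqrt(1.13e-07*1317600/(pi*0.49^2)))
= 0.888567
M(t) = 3.3 * 0.888567 = 2.932%

2.932


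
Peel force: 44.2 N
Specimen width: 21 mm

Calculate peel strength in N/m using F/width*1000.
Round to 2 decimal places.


Peel strength = 44.2 / 21 * 1000 = 2104.76 N/m

2104.76


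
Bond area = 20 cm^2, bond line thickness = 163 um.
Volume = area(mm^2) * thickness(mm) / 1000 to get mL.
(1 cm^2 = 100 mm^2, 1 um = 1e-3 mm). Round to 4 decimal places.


area_mm2 = 20 * 100 = 2000
blt_mm = 163 * 1e-3 = 0.163
vol_mm3 = 2000 * 0.163 = 326.0
vol_mL = 326.0 / 1000 = 0.3260 mL

0.3260


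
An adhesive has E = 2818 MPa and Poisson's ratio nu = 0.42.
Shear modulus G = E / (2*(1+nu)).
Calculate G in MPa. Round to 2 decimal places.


G = 2818 / (2*(1+0.42))
= 2818 / 2.84
= 992.25 MPa

992.25


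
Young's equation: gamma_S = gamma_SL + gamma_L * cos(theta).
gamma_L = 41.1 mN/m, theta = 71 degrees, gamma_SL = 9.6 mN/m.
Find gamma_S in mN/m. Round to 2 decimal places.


cos(71 deg) = 0.325568
gamma_S = 9.6 + 41.1 * 0.325568
= 22.98 mN/m

22.98


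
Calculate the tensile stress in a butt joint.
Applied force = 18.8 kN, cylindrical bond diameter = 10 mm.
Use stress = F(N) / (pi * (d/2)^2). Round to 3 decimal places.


A = pi * 5.0^2 = 78.5398 mm^2
sigma = 18800.0 / 78.5398 = 239.369 MPa

239.369


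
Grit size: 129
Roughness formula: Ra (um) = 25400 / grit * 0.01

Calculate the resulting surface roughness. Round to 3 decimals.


Ra = 25400 / 129 * 0.01
= 1.969 um

1.969


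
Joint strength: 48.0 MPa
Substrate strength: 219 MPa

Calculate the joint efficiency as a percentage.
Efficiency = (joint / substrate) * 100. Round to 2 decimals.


Efficiency = (48.0 / 219) * 100 = 21.92%

21.92


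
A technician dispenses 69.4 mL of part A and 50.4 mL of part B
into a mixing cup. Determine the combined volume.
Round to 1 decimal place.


Combined volume = 69.4 + 50.4
= 119.8 mL

119.8


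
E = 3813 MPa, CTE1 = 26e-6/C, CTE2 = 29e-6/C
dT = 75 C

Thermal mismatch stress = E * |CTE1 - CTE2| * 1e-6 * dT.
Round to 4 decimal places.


= 3813 * 3e-6 * 75
= 0.8579 MPa

0.8579


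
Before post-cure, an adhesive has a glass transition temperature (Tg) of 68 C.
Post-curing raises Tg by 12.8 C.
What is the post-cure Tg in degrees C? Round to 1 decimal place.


Tg_post = Tg_base + delta_Tg
= 68 + 12.8
= 80.8 C

80.8


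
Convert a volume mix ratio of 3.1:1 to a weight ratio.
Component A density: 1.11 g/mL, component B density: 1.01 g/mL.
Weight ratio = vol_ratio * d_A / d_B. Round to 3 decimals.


= 3.1 * 1.11 / 1.01 = 3.407

3.407


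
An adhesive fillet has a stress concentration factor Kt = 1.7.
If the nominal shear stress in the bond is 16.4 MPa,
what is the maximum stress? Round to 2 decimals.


Max stress = 16.4 * 1.7 = 27.88 MPa

27.88


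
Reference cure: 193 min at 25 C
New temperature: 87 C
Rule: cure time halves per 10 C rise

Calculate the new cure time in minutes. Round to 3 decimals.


factor = 2^((87-25)/10) = 73.5167
t_new = 193 / 73.5167 = 2.625 min

2.625


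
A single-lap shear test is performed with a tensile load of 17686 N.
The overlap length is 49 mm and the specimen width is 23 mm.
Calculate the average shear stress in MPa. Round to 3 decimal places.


Shear stress = F / (overlap * width)
= 17686 / (49 * 23)
= 17686 / 1127
= 15.693 MPa

15.693


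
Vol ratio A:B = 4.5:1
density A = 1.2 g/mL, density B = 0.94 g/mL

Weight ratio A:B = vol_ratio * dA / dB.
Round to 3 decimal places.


Weight ratio = 4.5 * 1.2 / 0.94
= 5.745

5.745


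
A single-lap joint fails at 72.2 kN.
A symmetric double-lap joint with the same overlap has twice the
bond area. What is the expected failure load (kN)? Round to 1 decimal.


Double-lap load = 2 * 72.2 = 144.4 kN

144.4


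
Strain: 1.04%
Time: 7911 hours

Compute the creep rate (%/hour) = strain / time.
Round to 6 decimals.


Creep rate = 1.04 / 7911
= 0.000131 %/h

0.000131


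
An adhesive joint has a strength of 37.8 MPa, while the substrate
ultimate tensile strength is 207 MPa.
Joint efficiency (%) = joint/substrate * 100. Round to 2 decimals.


Efficiency = 37.8 / 207 * 100
= 18.26%

18.26


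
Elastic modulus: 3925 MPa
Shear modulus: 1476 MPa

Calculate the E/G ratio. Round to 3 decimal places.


E / G = 3925 / 1476 = 2.659

2.659


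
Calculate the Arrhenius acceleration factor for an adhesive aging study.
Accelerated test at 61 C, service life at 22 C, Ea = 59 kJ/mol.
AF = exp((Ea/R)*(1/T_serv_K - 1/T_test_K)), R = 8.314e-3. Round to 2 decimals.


T_test = 334.15 K, T_serv = 295.15 K
Ea/R = 59 / 0.008314 = 7096.46
AF = exp(7096.46 * (1/295.15 - 1/334.15))
= 16.55

16.55


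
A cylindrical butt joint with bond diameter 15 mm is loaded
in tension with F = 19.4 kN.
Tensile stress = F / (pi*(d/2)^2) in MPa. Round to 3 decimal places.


Area = pi * (15/2)^2 = 176.7146 mm^2
Stress = 19.4*1000 / 176.7146
= 109.782 MPa

109.782


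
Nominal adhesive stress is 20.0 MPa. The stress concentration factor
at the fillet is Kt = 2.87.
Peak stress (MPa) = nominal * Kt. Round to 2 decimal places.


Peak = 20.0 * 2.87 = 57.40 MPa

57.40


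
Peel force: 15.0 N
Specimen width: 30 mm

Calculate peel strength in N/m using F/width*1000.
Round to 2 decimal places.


Peel strength = 15.0 / 30 * 1000 = 500.00 N/m

500.00


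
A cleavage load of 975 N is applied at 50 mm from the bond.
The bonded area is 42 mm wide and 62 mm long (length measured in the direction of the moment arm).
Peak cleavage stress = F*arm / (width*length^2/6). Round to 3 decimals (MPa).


Moment = 975 * 50 = 48750 N*mm
Section modulus = 42 * 3844 / 6 = 161448 / 6 mm^3
Stress = 48750 / (161448 / 6) = 292500 / 161448
= 1.812 MPa

1.812


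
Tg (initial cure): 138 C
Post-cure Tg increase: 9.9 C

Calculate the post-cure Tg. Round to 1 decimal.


Post-cure Tg = 138 + 9.9 = 147.9 C

147.9


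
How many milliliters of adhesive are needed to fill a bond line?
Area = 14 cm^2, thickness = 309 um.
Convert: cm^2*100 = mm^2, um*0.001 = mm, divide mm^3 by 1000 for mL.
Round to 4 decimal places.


= (14 * 100) * (309 * 0.001) / 1000
= 0.4326 mL

0.4326


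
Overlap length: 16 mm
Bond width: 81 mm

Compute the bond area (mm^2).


Bond area = 16 * 81 = 1296 mm^2

1296


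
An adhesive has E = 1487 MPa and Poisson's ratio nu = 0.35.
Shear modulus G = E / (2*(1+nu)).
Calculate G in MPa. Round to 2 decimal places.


G = 1487 / (2*(1+0.35))
= 1487 / 2.70
= 550.74 MPa

550.74


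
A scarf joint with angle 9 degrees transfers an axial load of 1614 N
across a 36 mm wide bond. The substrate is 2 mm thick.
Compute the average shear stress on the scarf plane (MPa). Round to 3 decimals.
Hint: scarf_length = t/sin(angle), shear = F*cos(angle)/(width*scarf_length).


scarf_length = 2 / sin(9 deg) = 12.7849 mm
cos(9 deg) = 0.987688
shear stress = 1614 * 0.987688 / (36 * 12.7849)
= 3.464 MPa

3.464


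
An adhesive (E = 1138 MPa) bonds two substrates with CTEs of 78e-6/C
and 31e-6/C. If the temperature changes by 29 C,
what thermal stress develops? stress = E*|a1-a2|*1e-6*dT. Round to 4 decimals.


Stress = 1138 * |78 - 31| * 1e-6 * 29
= 1.5511 MPa

1.5511


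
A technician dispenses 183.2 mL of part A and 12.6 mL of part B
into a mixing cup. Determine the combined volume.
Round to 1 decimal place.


Combined volume = 183.2 + 12.6
= 195.8 mL

195.8


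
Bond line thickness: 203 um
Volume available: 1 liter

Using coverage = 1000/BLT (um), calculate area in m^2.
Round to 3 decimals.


1 L = 1e6 mm^3, thickness = 203 um = 0.203 mm
Area = 1e6 / 0.203 mm^2 = (1e6 / 0.203) / 1e6 m^2 = 1000 / 203 m^2
= 4.926 m^2

4.926


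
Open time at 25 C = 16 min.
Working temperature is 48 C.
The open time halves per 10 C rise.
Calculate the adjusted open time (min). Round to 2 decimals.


factor = 2^((48 - 25) / 10) = 4.9246
ot = 16 / 4.9246 = 3.25 min

3.25


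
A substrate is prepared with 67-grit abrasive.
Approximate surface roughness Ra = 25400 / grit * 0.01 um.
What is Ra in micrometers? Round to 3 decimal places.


Ra = 25400 / 67 * 0.01 = 3.791 um

3.791


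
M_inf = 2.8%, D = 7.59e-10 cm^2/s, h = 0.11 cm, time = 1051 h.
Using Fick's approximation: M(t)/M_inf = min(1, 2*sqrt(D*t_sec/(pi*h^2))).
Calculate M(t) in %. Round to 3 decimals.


t = 3783600 s
ratio = min(1, 2*sqrt(7.59e-10*3783600/(pi*0.0121)))
= 0.549713
M(t) = 2.8 * 0.549713 = 1.539%

1.539


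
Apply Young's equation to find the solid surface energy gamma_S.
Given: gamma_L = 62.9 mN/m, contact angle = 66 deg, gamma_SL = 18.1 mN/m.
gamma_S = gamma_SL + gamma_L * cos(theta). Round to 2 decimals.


theta_rad = 66 * pi/180 = 1.151917
gamma_S = 18.1 + 62.9 * cos(1.151917)
= 43.68 mN/m

43.68


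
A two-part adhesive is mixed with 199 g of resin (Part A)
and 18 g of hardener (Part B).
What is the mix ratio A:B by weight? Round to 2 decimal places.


Mix ratio = mass_A / mass_B
= 199 / 18
= 11.06

11.06


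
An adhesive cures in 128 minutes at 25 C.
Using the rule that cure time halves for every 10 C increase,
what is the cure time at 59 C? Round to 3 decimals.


Factor = 2^((59 - 25) / 10) = 10.5561
Cure time = 128 / 10.5561
= 12.126 minutes

12.126


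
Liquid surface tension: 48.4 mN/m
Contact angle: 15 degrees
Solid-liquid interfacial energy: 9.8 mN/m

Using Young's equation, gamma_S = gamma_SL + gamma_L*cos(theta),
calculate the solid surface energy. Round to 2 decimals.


gamma_S = 9.8 + 48.4 * cos(15)
= 56.55 mN/m

56.55


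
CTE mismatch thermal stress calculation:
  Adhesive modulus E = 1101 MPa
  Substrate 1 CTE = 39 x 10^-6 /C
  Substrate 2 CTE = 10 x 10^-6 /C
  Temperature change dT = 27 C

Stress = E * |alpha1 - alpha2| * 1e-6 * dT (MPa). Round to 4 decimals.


delta_alpha = |39 - 10| = 29 x 10^-6/C
Stress = 1101 * 29e-6 * 27
= 0.8621 MPa

0.8621


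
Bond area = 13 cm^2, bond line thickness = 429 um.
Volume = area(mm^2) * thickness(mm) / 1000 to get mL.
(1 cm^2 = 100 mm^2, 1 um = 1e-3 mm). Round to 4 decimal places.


area_mm2 = 13 * 100 = 1300
blt_mm = 429 * 1e-3 = 0.429
vol_mm3 = 1300 * 0.429 = 557.7
vol_mL = 557.7 / 1000 = 0.5577 mL

0.5577


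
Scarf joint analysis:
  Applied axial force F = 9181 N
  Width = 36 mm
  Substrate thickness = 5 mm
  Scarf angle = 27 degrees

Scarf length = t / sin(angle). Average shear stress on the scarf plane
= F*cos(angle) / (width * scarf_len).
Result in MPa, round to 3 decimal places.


Scarf length = 5 / sin(27 deg) = 11.0134 mm
cos(27 deg) = 0.891007
Shear = 9181 * 0.891007 / (36 * 11.0134)
= 20.632 MPa

20.632


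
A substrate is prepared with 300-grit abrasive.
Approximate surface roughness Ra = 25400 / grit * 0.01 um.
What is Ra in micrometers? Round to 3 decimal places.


Ra = 25400 / 300 * 0.01 = 0.847 um

0.847


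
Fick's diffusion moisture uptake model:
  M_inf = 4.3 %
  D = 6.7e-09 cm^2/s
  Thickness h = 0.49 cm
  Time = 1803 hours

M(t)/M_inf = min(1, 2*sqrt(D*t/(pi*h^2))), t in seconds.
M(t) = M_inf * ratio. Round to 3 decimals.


t_sec = 1803 * 3600 = 6490800
ratio = 2*sqrt(6.7e-09*6490800/(pi*0.49^2))
= min(1, 0.480226)
= 0.480226
M(t) = 4.3 * 0.480226 = 2.065 %

2.065


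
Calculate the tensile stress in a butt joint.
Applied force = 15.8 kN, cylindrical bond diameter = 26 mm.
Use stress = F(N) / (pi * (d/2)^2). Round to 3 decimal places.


A = pi * 13.0^2 = 530.9292 mm^2
sigma = 15800.0 / 530.9292 = 29.759 MPa

29.759


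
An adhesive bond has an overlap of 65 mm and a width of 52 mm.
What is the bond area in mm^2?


Bond area = overlap * width
= 65 * 52
= 3380 mm^2

3380


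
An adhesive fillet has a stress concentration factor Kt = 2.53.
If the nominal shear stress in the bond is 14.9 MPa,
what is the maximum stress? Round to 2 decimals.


Max stress = 14.9 * 2.53 = 37.70 MPa

37.70


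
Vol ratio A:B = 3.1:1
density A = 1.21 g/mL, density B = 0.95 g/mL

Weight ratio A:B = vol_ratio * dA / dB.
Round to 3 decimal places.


Weight ratio = 3.1 * 1.21 / 0.95
= 3.948

3.948


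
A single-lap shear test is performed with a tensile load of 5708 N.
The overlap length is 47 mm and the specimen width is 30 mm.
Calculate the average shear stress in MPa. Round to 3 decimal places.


Shear stress = F / (overlap * width)
= 5708 / (47 * 30)
= 5708 / 1410
= 4.048 MPa

4.048


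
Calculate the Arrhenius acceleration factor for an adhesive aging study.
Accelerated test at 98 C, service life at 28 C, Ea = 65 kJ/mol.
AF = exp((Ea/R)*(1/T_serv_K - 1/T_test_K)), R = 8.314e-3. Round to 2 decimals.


T_test = 371.15 K, T_serv = 301.15 K
Ea/R = 65 / 0.008314 = 7818.14
AF = exp(7818.14 * (1/301.15 - 1/371.15))
= 133.80

133.80


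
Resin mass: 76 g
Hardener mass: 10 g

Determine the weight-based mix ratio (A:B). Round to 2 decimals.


Ratio = 76 / 10 = 7.60

7.60


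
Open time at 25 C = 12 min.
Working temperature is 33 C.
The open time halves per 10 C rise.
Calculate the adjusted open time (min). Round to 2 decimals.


factor = 2^((33 - 25) / 10) = 1.7411
ot = 12 / 1.7411 = 6.89 min

6.89


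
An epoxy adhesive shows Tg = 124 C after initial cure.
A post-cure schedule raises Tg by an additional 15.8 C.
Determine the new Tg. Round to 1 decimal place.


New Tg = 124 + 15.8
= 139.8 C

139.8


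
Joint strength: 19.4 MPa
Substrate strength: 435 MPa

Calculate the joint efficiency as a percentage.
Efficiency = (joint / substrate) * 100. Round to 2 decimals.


Efficiency = (19.4 / 435) * 100 = 4.46%

4.46


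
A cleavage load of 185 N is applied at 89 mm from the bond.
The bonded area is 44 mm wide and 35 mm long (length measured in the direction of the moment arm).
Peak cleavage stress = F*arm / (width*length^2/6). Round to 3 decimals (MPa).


Moment = 185 * 89 = 16465 N*mm
Section modulus = 44 * 1225 / 6 = 53900 / 6 mm^3
Stress = 16465 / (53900 / 6) = 98790 / 53900
= 1.833 MPa

1.833


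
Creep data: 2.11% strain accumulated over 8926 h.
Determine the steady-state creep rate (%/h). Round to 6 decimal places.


Rate = 2.11 / 8926 = 0.000236 %/h

0.000236


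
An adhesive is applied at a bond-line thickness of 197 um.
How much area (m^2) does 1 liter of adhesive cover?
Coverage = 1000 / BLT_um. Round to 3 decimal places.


Coverage = 1000 / 197 = 5.076 m^2

5.076


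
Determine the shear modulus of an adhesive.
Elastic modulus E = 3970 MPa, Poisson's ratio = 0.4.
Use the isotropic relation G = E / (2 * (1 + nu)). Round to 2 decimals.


G = 3970 / (2*(1+0.4)) = 3970 / 2.80
= 1417.86 MPa

1417.86


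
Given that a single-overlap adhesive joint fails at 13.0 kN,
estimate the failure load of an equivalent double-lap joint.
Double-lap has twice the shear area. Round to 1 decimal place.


Double-lap factor = 2
Expected load = 13.0 * 2 = 26.0 kN

26.0


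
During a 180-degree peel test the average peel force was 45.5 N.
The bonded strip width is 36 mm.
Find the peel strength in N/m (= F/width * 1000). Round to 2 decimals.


Peel strength = F/width * 1000
= 45.5 / 36 * 1000
= 1263.89 N/m

1263.89


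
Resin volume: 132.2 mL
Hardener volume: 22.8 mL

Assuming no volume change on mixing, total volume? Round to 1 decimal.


V_total = 132.2 + 22.8 = 155.0 mL

155.0


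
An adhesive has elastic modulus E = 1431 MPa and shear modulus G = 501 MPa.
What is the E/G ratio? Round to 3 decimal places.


E/G = 1431 / 501 = 2.856

2.856


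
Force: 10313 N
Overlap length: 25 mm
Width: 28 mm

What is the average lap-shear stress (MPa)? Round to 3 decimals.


Average shear stress = F / (overlap * width)
= 10313 / (25 * 28)
= 14.733 MPa

14.733


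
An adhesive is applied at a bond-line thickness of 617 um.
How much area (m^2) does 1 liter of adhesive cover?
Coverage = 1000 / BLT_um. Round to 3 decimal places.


Coverage = 1000 / 617 = 1.621 m^2

1.621


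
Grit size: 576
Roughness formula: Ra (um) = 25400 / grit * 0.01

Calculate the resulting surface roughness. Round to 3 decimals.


Ra = 25400 / 576 * 0.01
= 0.441 um

0.441


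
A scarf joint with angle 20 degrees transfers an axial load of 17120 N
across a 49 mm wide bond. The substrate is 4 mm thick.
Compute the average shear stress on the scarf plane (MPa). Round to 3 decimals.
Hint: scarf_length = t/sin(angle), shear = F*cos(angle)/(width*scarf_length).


scarf_length = 4 / sin(20 deg) = 11.6952 mm
cos(20 deg) = 0.939693
shear stress = 17120 * 0.939693 / (49 * 11.6952)
= 28.073 MPa

28.073


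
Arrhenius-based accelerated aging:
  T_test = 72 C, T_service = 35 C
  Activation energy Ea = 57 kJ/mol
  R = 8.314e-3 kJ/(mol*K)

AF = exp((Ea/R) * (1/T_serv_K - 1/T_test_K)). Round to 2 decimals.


T_test_K = 345.15, T_serv_K = 308.15
AF = exp((57/8.314e-3) * (1/308.15 - 1/345.15))
= 10.86

10.86


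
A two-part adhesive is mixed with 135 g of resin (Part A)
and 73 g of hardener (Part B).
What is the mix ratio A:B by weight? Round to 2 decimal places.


Mix ratio = mass_A / mass_B
= 135 / 73
= 1.85

1.85


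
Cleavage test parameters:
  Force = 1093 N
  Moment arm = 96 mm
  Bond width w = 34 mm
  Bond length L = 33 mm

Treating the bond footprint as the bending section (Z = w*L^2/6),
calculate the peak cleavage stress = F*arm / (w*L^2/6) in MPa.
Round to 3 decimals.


M = 1093 * 96 = 104928 N*mm
Z = 34 * 33^2 / 6 = 37026 / 6 mm^3
sigma = M / Z = 6 * 104928 / 37026 = 629568 / 37026
= 17.003 MPa

17.003


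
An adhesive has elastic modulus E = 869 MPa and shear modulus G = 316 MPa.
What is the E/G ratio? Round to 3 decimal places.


E/G = 869 / 316 = 2.750

2.750


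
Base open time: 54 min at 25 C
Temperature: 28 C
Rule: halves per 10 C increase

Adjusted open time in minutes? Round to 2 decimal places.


Acceleration = 2^((28-25)/10) = 1.2311
Open time = 54 / 1.2311 = 43.86 min

43.86


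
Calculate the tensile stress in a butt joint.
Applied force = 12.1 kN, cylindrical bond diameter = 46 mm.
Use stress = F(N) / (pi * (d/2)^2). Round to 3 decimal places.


A = pi * 23.0^2 = 1661.9025 mm^2
sigma = 12100.0 / 1661.9025 = 7.281 MPa

7.281


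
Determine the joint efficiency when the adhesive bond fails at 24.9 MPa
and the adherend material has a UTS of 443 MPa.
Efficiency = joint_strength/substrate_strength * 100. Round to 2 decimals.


Joint efficiency = 24.9 / 443 * 100
= 5.62%

5.62


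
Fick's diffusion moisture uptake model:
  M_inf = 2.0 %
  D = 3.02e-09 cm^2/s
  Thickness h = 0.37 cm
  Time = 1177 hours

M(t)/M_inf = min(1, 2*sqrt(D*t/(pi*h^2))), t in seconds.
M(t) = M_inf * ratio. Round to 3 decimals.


t_sec = 1177 * 3600 = 4237200
ratio = 2*sqrt(3.02e-09*4237200/(pi*0.37^2))
= min(1, 0.344982)
= 0.344982
M(t) = 2.0 * 0.344982 = 0.690 %

0.690


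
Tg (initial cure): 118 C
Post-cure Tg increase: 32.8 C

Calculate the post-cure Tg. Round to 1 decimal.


Post-cure Tg = 118 + 32.8 = 150.8 C

150.8


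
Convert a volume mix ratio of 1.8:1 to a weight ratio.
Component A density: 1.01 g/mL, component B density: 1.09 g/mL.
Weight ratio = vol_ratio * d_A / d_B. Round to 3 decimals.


= 1.8 * 1.01 / 1.09 = 1.668

1.668


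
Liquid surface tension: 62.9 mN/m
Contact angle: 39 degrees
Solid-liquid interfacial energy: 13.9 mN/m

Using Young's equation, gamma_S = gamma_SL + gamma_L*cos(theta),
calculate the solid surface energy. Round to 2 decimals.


gamma_S = 13.9 + 62.9 * cos(39)
= 62.78 mN/m

62.78


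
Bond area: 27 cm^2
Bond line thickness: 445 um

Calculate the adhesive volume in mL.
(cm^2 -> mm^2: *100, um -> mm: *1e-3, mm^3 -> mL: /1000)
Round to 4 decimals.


V = 27*100 * 445*1e-3 / 1000
= 1.2015 mL

1.2015


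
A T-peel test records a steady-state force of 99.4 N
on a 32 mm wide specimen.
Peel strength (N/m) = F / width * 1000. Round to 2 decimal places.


Peel strength = 99.4 / 32 * 1000
= 3106.25 N/m

3106.25


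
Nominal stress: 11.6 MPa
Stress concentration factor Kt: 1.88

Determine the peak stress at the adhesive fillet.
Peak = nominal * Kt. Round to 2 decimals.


Peak stress = 11.6 * 1.88
= 21.81 MPa

21.81


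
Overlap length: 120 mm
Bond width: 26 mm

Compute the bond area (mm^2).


Bond area = 120 * 26 = 3120 mm^2

3120


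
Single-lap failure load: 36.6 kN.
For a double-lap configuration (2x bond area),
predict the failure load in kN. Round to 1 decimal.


Failure load = 36.6 * 2 = 73.2 kN

73.2


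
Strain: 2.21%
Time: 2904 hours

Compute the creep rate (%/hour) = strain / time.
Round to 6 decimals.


Creep rate = 2.21 / 2904
= 0.000761 %/h

0.000761


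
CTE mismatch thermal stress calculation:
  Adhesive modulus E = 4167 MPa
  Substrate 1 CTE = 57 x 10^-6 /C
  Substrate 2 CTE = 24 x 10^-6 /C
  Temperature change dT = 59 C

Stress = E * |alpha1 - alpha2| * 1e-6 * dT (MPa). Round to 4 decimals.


delta_alpha = |57 - 24| = 33 x 10^-6/C
Stress = 4167 * 33e-6 * 59
= 8.1131 MPa

8.1131


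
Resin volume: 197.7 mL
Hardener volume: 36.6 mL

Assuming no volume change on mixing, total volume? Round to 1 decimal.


V_total = 197.7 + 36.6 = 234.3 mL

234.3


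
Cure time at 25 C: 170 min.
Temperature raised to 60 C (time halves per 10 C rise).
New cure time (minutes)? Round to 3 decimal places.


Acceleration factor = 2^(35/10) = 11.3137
New time = 170 / 11.3137 = 15.026 min

15.026


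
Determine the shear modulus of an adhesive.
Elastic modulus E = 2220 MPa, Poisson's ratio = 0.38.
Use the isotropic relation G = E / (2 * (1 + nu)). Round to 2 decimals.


G = 2220 / (2*(1+0.38)) = 2220 / 2.76
= 804.35 MPa

804.35


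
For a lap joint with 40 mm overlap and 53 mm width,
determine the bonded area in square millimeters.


Area = 40 * 53 = 2120 mm^2

2120


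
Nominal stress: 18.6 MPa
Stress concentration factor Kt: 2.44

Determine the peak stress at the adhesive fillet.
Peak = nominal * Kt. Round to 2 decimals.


Peak stress = 18.6 * 2.44
= 45.38 MPa

45.38


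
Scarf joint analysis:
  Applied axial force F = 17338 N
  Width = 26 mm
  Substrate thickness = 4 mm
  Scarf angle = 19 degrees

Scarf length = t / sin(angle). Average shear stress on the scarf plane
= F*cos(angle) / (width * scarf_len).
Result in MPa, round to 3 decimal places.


Scarf length = 4 / sin(19 deg) = 12.2862 mm
cos(19 deg) = 0.945519
Shear = 17338 * 0.945519 / (26 * 12.2862)
= 51.319 MPa

51.319
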